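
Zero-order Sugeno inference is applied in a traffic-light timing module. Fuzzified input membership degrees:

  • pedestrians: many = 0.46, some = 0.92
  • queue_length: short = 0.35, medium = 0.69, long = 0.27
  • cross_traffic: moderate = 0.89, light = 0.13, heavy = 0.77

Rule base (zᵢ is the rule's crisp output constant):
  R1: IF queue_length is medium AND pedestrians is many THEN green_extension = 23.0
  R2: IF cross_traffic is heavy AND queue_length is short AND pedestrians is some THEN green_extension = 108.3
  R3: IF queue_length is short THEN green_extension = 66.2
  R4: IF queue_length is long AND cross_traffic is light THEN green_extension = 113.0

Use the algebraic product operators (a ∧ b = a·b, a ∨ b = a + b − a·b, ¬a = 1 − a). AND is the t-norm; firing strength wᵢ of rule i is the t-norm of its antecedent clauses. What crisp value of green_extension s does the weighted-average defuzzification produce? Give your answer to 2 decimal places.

R1 (z=23.0): medium=0.69, many=0.46; AND[a·b] → w = 0.3174
R2 (z=108.3): heavy=0.77, short=0.35, some=0.92; AND[a·b] → w = 0.2479
R3 (z=66.2): short=0.35 → w = 0.3500
R4 (z=113.0): long=0.27, light=0.13; AND[a·b] → w = 0.0351
Weighted average = (0.3174·23.0 + 0.2479·108.3 + 0.3500·66.2 + 0.0351·113.0) / (0.3174 + 0.2479 + 0.3500 + 0.0351)
  = 61.2884 / 0.9504 = 64.48

64.48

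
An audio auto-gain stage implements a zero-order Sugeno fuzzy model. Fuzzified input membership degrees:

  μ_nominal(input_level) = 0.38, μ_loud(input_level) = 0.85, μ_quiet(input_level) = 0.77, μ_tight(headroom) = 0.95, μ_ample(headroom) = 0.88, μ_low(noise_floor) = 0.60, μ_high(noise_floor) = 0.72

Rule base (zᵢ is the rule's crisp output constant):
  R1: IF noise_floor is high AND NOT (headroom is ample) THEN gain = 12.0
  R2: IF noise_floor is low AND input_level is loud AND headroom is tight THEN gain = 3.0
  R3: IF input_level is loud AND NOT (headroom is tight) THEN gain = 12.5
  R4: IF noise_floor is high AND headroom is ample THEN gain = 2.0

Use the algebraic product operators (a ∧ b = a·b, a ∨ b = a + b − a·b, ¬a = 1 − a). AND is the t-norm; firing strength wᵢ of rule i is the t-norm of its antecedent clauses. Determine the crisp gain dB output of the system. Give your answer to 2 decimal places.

R1 (z=12.0): high=0.72, ¬ample=1−0.88=0.12; AND[a·b] → w = 0.0864
R2 (z=3.0): low=0.60, loud=0.85, tight=0.95; AND[a·b] → w = 0.4845
R3 (z=12.5): loud=0.85, ¬tight=1−0.95=0.05; AND[a·b] → w = 0.0425
R4 (z=2.0): high=0.72, ample=0.88; AND[a·b] → w = 0.6336
Weighted average = (0.0864·12.0 + 0.4845·3.0 + 0.0425·12.5 + 0.6336·2.0) / (0.0864 + 0.4845 + 0.0425 + 0.6336)
  = 4.2888 / 1.2470 = 3.44

3.44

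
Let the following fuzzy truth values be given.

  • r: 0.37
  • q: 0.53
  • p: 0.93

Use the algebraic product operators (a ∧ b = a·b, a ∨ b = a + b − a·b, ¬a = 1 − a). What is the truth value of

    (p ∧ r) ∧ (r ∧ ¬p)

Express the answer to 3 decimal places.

p ∧ r = a·b on (0.9300, 0.3700) = 0.3441
¬p = 1 − 0.9300 = 0.0700
r ∧ ¬p = a·b on (0.3700, 0.0700) = 0.0259
(p ∧ r) ∧ (r ∧ ¬p) = a·b on (0.3441, 0.0259) = 0.0089

0.009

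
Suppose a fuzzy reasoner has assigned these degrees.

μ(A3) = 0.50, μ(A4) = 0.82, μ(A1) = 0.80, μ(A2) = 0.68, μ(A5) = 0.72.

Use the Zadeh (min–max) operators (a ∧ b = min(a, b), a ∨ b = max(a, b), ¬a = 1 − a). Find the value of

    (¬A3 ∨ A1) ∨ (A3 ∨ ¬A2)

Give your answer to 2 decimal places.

¬A3 = 1 − 0.50 = 0.50
¬A3 ∨ A1 = max(a, b) on (0.50, 0.80) = 0.80
¬A2 = 1 − 0.68 = 0.32
A3 ∨ ¬A2 = max(a, b) on (0.50, 0.32) = 0.50
(¬A3 ∨ A1) ∨ (A3 ∨ ¬A2) = max(a, b) on (0.80, 0.50) = 0.80

0.80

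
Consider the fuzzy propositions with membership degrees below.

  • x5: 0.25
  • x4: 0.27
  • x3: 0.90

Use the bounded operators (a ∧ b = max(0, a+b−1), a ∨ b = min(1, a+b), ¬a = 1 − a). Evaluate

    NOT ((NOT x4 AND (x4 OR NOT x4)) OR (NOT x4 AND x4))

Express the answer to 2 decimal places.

0.27

NOT x4 = 1 − 0.27 = 0.73
NOT x4 = 1 − 0.27 = 0.73
x4 OR NOT x4 = min(1, a+b) on (0.27, 0.73) = 1.00
NOT x4 AND (x4 OR NOT x4) = max(0, a+b−1) on (0.73, 1.00) = 0.73
NOT x4 = 1 − 0.27 = 0.73
NOT x4 AND x4 = max(0, a+b−1) on (0.73, 0.27) = 0.00
(NOT x4 AND (x4 OR NOT x4)) OR (NOT x4 AND x4) = min(1, a+b) on (0.73, 0.00) = 0.73
NOT ((NOT x4 AND (x4 OR NOT x4)) OR (NOT x4 AND x4)) = 1 − 0.73 = 0.27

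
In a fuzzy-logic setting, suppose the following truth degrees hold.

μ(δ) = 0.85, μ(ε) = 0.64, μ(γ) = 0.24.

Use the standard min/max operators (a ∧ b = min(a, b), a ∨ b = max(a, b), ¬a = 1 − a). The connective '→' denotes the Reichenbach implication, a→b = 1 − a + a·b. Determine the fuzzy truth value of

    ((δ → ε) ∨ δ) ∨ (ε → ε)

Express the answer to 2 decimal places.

δ → ε  [Reichenbach: 1 − a + a·b] with a=0.85, b=0.64 → 0.69
(δ → ε) ∨ δ = max(a, b) on (0.69, 0.85) = 0.85
ε → ε  [Reichenbach: 1 − a + a·b] with a=0.64, b=0.64 → 0.77
((δ → ε) ∨ δ) ∨ (ε → ε) = max(a, b) on (0.85, 0.77) = 0.85

0.85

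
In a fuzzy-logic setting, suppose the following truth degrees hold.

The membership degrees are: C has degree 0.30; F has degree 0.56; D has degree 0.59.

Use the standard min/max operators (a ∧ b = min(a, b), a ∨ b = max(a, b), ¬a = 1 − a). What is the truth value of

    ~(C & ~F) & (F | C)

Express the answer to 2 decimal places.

~F = 1 − 0.56 = 0.44
C & ~F = min(a, b) on (0.30, 0.44) = 0.30
~(C & ~F) = 1 − 0.30 = 0.70
F | C = max(a, b) on (0.56, 0.30) = 0.56
~(C & ~F) & (F | C) = min(a, b) on (0.70, 0.56) = 0.56

0.56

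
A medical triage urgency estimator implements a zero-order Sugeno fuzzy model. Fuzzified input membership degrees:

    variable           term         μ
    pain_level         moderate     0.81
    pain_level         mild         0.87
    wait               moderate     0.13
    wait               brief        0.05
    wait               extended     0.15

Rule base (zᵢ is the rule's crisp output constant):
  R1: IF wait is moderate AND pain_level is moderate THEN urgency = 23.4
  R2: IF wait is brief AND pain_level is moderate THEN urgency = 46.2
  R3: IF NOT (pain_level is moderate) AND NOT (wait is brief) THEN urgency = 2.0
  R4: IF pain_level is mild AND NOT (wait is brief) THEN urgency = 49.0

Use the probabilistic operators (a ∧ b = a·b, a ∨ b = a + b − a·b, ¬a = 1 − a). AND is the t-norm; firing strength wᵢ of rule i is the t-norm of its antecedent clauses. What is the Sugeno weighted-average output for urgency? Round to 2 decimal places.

R1 (z=23.4): moderate=0.13, moderate=0.81; AND[a·b] → w = 0.1053
R2 (z=46.2): brief=0.05, moderate=0.81; AND[a·b] → w = 0.0405
R3 (z=2.0): ¬moderate=1−0.81=0.19, ¬brief=1−0.05=0.95; AND[a·b] → w = 0.1805
R4 (z=49.0): mild=0.87, ¬brief=1−0.05=0.95; AND[a·b] → w = 0.8265
Weighted average = (0.1053·23.4 + 0.0405·46.2 + 0.1805·2.0 + 0.8265·49.0) / (0.1053 + 0.0405 + 0.1805 + 0.8265)
  = 45.1946 / 1.1528 = 39.20

39.20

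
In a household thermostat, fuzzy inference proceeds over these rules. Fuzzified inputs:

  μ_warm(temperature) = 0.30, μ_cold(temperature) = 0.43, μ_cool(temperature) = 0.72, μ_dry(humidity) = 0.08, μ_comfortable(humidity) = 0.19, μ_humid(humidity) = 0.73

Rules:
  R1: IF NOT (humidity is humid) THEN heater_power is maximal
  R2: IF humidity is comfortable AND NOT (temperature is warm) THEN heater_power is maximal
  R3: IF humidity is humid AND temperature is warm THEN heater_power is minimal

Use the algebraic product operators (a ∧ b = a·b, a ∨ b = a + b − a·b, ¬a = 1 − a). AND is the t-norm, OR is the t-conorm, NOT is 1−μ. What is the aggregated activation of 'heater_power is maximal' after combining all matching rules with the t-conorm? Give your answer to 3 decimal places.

0.367

R1: ¬humid=1−0.73=0.27 → w = 0.2700
R2: comfortable=0.19, ¬warm=1−0.30=0.70; AND[a·b] → w = 0.1330
R3: humid=0.73, warm=0.30; AND[a·b] → w = 0.2190
Rules with consequent 'maximal': {R1, R2} → strengths 0.2700, 0.1330
Aggregate via t-conorm [a + b − a·b]: 0.3671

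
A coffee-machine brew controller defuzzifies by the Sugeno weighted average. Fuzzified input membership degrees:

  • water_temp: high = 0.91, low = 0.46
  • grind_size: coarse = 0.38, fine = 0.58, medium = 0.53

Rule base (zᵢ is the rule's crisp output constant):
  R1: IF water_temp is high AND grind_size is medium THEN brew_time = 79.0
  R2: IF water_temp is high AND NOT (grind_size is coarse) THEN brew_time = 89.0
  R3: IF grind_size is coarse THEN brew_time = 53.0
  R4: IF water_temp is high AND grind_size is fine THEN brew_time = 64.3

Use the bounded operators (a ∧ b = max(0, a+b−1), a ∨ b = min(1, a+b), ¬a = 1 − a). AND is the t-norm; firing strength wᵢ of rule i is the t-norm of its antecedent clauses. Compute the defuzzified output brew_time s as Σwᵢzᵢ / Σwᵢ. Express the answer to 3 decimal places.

72.596

R1 (z=79.0): high=0.91, medium=0.53; AND[max(0, a+b−1)] → w = 0.44
R2 (z=89.0): high=0.91, ¬coarse=1−0.38=0.62; AND[max(0, a+b−1)] → w = 0.53
R3 (z=53.0): coarse=0.38 → w = 0.38
R4 (z=64.3): high=0.91, fine=0.58; AND[max(0, a+b−1)] → w = 0.49
Weighted average = (0.44·79.0 + 0.53·89.0 + 0.38·53.0 + 0.49·64.3) / (0.44 + 0.53 + 0.38 + 0.49)
  = 133.5770 / 1.8400 = 72.596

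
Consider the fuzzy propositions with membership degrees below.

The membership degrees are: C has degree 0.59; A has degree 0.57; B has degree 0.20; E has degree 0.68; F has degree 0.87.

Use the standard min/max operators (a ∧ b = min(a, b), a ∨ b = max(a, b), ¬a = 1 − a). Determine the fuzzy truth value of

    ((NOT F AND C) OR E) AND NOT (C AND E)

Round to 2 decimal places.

NOT F = 1 − 0.87 = 0.13
NOT F AND C = min(a, b) on (0.13, 0.59) = 0.13
(NOT F AND C) OR E = max(a, b) on (0.13, 0.68) = 0.68
C AND E = min(a, b) on (0.59, 0.68) = 0.59
NOT (C AND E) = 1 − 0.59 = 0.41
((NOT F AND C) OR E) AND NOT (C AND E) = min(a, b) on (0.68, 0.41) = 0.41

0.41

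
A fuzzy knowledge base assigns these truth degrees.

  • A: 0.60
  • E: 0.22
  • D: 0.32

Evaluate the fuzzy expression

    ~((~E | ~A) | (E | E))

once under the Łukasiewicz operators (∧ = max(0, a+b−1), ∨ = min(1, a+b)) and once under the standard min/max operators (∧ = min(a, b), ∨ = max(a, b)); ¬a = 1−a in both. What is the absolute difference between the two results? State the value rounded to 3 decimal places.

Under Łukasiewicz:
  ~E = 1 − 0.22 = 0.78
  ~A = 1 − 0.60 = 0.40
  ~E | ~A = min(1, a+b) on (0.78, 0.40) = 1.00
  E | E = min(1, a+b) on (0.22, 0.22) = 0.44
  (~E | ~A) | (E | E) = min(1, a+b) on (1.00, 0.44) = 1.00
  ~((~E | ~A) | (E | E)) = 1 − 1.00 = 0.00
  → value = 0.0000
Under standard min/max:
  ~E = 1 − 0.22 = 0.78
  ~A = 1 − 0.60 = 0.40
  ~E | ~A = max(a, b) on (0.78, 0.40) = 0.78
  E | E = max(a, b) on (0.22, 0.22) = 0.22
  (~E | ~A) | (E | E) = max(a, b) on (0.78, 0.22) = 0.78
  ~((~E | ~A) | (E | E)) = 1 − 0.78 = 0.22
  → value = 0.2200
|0.0000 − 0.2200| = 0.220

0.220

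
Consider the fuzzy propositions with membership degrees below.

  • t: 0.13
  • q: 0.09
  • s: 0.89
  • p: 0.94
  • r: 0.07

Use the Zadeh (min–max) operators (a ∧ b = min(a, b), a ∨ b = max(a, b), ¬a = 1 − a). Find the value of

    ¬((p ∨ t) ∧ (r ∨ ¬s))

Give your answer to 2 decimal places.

p ∨ t = max(a, b) on (0.94, 0.13) = 0.94
¬s = 1 − 0.89 = 0.11
r ∨ ¬s = max(a, b) on (0.07, 0.11) = 0.11
(p ∨ t) ∧ (r ∨ ¬s) = min(a, b) on (0.94, 0.11) = 0.11
¬((p ∨ t) ∧ (r ∨ ¬s)) = 1 − 0.11 = 0.89

0.89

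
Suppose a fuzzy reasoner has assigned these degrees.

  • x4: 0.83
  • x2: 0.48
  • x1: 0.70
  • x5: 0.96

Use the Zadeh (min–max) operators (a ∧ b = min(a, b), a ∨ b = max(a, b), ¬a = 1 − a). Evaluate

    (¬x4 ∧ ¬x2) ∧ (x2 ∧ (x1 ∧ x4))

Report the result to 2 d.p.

¬x4 = 1 − 0.83 = 0.17
¬x2 = 1 − 0.48 = 0.52
¬x4 ∧ ¬x2 = min(a, b) on (0.17, 0.52) = 0.17
x1 ∧ x4 = min(a, b) on (0.70, 0.83) = 0.70
x2 ∧ (x1 ∧ x4) = min(a, b) on (0.48, 0.70) = 0.48
(¬x4 ∧ ¬x2) ∧ (x2 ∧ (x1 ∧ x4)) = min(a, b) on (0.17, 0.48) = 0.17

0.17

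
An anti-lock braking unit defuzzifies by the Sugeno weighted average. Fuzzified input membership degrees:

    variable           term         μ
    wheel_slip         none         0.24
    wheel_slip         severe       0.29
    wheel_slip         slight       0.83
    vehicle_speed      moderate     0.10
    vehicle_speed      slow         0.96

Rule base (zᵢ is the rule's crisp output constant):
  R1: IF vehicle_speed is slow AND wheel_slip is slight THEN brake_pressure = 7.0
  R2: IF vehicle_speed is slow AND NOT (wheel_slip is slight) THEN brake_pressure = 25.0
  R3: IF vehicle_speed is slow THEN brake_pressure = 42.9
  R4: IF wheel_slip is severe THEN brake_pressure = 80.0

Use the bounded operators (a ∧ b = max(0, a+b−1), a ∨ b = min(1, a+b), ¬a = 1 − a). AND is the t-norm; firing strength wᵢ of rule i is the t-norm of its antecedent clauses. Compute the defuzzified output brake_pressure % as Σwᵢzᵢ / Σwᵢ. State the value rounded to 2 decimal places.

33.72

R1 (z=7.0): slow=0.96, slight=0.83; AND[max(0, a+b−1)] → w = 0.79
R2 (z=25.0): slow=0.96, ¬slight=1−0.83=0.17; AND[max(0, a+b−1)] → w = 0.13
R3 (z=42.9): slow=0.96 → w = 0.96
R4 (z=80.0): severe=0.29 → w = 0.29
Weighted average = (0.79·7.0 + 0.13·25.0 + 0.96·42.9 + 0.29·80.0) / (0.79 + 0.13 + 0.96 + 0.29)
  = 73.1640 / 2.1700 = 33.72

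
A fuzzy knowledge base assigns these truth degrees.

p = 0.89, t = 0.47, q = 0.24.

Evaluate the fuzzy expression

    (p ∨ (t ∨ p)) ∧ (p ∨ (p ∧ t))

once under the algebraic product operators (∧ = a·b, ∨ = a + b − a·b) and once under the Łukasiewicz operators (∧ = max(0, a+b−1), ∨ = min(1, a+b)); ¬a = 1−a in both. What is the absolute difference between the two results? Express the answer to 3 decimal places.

Under algebraic product:
  t ∨ p = a + b − a·b on (0.4700, 0.8900) = 0.9417
  p ∨ (t ∨ p) = a + b − a·b on (0.8900, 0.9417) = 0.9936
  p ∧ t = a·b on (0.8900, 0.4700) = 0.4183
  p ∨ (p ∧ t) = a + b − a·b on (0.8900, 0.4183) = 0.9360
  (p ∨ (t ∨ p)) ∧ (p ∨ (p ∧ t)) = a·b on (0.9936, 0.9360) = 0.9300
  → value = 0.9300
Under Łukasiewicz:
  t ∨ p = min(1, a+b) on (0.47, 0.89) = 1.00
  p ∨ (t ∨ p) = min(1, a+b) on (0.89, 1.00) = 1.00
  p ∧ t = max(0, a+b−1) on (0.89, 0.47) = 0.36
  p ∨ (p ∧ t) = min(1, a+b) on (0.89, 0.36) = 1.00
  (p ∨ (t ∨ p)) ∧ (p ∨ (p ∧ t)) = max(0, a+b−1) on (1.00, 1.00) = 1.00
  → value = 1.0000
|0.9300 − 1.0000| = 0.070

0.070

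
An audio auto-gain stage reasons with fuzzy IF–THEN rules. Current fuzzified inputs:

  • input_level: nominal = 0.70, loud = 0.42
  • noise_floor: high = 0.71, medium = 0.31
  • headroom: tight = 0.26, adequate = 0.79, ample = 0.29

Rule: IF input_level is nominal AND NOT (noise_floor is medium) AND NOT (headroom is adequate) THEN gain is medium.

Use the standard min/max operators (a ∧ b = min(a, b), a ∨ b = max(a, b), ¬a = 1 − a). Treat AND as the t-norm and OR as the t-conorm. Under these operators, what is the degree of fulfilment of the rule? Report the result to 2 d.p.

firing strength: nominal=0.70, ¬medium=1−0.31=0.69, ¬adequate=1−0.79=0.21; AND[min(a, b)] → w = 0.21

0.21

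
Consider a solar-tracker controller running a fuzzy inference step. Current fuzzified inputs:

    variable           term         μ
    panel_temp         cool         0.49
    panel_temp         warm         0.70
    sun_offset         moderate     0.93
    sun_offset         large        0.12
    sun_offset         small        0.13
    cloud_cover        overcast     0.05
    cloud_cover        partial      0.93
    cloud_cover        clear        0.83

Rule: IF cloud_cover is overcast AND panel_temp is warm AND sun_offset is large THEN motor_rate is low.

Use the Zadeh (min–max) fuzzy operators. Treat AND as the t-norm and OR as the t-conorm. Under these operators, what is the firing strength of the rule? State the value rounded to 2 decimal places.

0.05

firing strength: overcast=0.05, warm=0.70, large=0.12; AND[min(a, b)] → w = 0.05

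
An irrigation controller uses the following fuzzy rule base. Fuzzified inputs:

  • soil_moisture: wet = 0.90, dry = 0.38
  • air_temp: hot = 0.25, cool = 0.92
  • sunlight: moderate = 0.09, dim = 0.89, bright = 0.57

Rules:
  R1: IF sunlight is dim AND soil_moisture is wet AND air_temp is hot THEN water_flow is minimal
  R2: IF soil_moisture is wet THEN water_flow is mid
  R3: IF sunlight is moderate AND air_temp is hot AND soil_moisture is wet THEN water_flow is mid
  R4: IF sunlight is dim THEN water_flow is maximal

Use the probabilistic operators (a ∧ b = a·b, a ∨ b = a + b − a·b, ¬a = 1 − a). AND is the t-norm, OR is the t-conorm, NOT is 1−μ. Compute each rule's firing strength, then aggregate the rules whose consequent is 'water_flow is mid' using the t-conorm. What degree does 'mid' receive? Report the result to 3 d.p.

R1: dim=0.89, wet=0.90, hot=0.25; AND[a·b] → w = 0.2003
R2: wet=0.90 → w = 0.9000
R3: moderate=0.09, hot=0.25, wet=0.90; AND[a·b] → w = 0.0203
R4: dim=0.89 → w = 0.8900
Rules with consequent 'mid': {R2, R3} → strengths 0.9000, 0.0203
Aggregate via t-conorm [a + b − a·b]: 0.9020

0.902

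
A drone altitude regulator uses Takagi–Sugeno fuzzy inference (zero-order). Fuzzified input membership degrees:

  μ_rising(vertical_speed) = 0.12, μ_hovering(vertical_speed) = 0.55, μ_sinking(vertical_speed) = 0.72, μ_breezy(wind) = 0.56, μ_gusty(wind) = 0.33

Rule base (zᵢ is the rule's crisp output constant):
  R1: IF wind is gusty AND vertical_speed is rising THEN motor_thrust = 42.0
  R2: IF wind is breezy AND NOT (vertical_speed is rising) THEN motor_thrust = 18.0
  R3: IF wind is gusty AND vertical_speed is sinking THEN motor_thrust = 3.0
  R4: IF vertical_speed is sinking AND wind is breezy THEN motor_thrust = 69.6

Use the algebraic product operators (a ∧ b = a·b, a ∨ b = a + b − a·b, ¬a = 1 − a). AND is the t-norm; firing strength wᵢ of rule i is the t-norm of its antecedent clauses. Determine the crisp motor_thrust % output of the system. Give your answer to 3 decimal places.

R1 (z=42.0): gusty=0.33, rising=0.12; AND[a·b] → w = 0.0396
R2 (z=18.0): breezy=0.56, ¬rising=1−0.12=0.88; AND[a·b] → w = 0.4928
R3 (z=3.0): gusty=0.33, sinking=0.72; AND[a·b] → w = 0.2376
R4 (z=69.6): sinking=0.72, breezy=0.56; AND[a·b] → w = 0.4032
Weighted average = (0.0396·42.0 + 0.4928·18.0 + 0.2376·3.0 + 0.4032·69.6) / (0.0396 + 0.4928 + 0.2376 + 0.4032)
  = 39.3091 / 1.1732 = 33.506

33.506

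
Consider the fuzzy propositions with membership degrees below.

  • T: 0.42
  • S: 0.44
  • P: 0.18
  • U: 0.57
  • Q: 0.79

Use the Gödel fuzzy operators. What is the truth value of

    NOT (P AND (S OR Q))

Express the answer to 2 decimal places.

0.82

S OR Q = max(a, b) on (0.44, 0.79) = 0.79
P AND (S OR Q) = min(a, b) on (0.18, 0.79) = 0.18
NOT (P AND (S OR Q)) = 1 − 0.18 = 0.82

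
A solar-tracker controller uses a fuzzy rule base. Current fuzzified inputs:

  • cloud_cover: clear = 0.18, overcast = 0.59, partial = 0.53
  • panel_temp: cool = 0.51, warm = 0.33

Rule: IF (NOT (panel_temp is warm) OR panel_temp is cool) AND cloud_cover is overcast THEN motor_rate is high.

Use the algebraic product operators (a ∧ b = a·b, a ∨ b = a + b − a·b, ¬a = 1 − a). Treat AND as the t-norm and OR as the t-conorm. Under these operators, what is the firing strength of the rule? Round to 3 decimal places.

firing strength: (¬warm=1−0.33=0.67 OR cool=0.51) = 0.8383; AND[a·b] with overcast=0.59 → w = 0.4946

0.495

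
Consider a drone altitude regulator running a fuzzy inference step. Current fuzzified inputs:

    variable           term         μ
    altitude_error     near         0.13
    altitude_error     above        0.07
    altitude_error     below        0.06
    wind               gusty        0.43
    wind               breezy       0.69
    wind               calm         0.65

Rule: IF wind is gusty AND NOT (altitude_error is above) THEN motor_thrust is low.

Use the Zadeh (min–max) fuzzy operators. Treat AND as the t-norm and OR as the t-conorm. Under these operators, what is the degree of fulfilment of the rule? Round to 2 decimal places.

0.43

firing strength: gusty=0.43, ¬above=1−0.07=0.93; AND[min(a, b)] → w = 0.43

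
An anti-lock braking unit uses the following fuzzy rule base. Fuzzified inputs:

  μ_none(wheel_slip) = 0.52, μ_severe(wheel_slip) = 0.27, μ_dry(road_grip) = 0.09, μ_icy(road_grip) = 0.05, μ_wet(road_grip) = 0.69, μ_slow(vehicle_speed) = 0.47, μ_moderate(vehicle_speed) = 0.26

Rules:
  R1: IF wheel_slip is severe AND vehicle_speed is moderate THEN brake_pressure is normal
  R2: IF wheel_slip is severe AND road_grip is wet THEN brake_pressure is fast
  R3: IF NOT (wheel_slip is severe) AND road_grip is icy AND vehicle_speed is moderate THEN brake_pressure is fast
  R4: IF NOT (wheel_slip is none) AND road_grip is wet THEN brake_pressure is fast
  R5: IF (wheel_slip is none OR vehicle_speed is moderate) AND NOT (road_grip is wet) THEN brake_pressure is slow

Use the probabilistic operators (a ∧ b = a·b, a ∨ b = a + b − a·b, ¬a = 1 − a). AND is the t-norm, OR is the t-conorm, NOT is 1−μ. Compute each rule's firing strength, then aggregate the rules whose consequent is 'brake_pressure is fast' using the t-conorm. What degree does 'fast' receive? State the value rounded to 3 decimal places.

R1: severe=0.27, moderate=0.26; AND[a·b] → w = 0.0702
R2: severe=0.27, wet=0.69; AND[a·b] → w = 0.1863
R3: ¬severe=1−0.27=0.73, icy=0.05, moderate=0.26; AND[a·b] → w = 0.0095
R4: ¬none=1−0.52=0.48, wet=0.69; AND[a·b] → w = 0.3312
R5: (none=0.52 OR moderate=0.26) = 0.6448; AND[a·b] with ¬wet=1−0.69=0.31 → w = 0.1999
Rules with consequent 'fast': {R2, R3, R4} → strengths 0.1863, 0.0095, 0.3312
Aggregate via t-conorm [a + b − a·b]: 0.4610

0.461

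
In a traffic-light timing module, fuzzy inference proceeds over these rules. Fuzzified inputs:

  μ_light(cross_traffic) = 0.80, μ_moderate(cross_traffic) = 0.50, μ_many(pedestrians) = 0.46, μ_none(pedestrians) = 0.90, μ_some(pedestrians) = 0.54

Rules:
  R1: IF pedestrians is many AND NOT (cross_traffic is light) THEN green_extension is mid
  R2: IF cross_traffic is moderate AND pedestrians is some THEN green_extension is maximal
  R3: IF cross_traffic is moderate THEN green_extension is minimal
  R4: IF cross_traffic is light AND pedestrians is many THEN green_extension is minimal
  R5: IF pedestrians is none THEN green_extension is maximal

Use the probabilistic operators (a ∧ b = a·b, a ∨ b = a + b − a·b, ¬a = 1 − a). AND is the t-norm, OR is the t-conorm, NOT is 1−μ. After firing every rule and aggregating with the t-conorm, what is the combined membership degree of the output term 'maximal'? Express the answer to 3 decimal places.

R1: many=0.46, ¬light=1−0.80=0.20; AND[a·b] → w = 0.0920
R2: moderate=0.50, some=0.54; AND[a·b] → w = 0.2700
R3: moderate=0.50 → w = 0.5000
R4: light=0.80, many=0.46; AND[a·b] → w = 0.3680
R5: none=0.90 → w = 0.9000
Rules with consequent 'maximal': {R2, R5} → strengths 0.2700, 0.9000
Aggregate via t-conorm [a + b − a·b]: 0.9270

0.927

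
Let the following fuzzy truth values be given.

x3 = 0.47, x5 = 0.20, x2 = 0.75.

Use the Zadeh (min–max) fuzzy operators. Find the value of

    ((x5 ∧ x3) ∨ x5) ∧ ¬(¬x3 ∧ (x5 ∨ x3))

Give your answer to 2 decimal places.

0.20

x5 ∧ x3 = min(a, b) on (0.20, 0.47) = 0.20
(x5 ∧ x3) ∨ x5 = max(a, b) on (0.20, 0.20) = 0.20
¬x3 = 1 − 0.47 = 0.53
x5 ∨ x3 = max(a, b) on (0.20, 0.47) = 0.47
¬x3 ∧ (x5 ∨ x3) = min(a, b) on (0.53, 0.47) = 0.47
¬(¬x3 ∧ (x5 ∨ x3)) = 1 − 0.47 = 0.53
((x5 ∧ x3) ∨ x5) ∧ ¬(¬x3 ∧ (x5 ∨ x3)) = min(a, b) on (0.20, 0.53) = 0.20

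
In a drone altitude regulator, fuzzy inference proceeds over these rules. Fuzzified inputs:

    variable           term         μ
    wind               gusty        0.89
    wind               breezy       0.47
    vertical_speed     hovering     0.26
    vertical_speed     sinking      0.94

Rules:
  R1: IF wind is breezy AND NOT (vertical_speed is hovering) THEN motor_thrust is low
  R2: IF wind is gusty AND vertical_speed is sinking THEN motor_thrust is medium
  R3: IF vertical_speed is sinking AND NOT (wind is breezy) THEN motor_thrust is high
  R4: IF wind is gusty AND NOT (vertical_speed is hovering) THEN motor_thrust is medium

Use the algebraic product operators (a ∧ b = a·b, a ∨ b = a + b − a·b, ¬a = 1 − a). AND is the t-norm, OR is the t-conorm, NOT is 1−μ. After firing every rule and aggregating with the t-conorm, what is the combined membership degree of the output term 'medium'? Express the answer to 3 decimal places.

R1: breezy=0.47, ¬hovering=1−0.26=0.74; AND[a·b] → w = 0.3478
R2: gusty=0.89, sinking=0.94; AND[a·b] → w = 0.8366
R3: sinking=0.94, ¬breezy=1−0.47=0.53; AND[a·b] → w = 0.4982
R4: gusty=0.89, ¬hovering=1−0.26=0.74; AND[a·b] → w = 0.6586
Rules with consequent 'medium': {R2, R4} → strengths 0.8366, 0.6586
Aggregate via t-conorm [a + b − a·b]: 0.9442

0.944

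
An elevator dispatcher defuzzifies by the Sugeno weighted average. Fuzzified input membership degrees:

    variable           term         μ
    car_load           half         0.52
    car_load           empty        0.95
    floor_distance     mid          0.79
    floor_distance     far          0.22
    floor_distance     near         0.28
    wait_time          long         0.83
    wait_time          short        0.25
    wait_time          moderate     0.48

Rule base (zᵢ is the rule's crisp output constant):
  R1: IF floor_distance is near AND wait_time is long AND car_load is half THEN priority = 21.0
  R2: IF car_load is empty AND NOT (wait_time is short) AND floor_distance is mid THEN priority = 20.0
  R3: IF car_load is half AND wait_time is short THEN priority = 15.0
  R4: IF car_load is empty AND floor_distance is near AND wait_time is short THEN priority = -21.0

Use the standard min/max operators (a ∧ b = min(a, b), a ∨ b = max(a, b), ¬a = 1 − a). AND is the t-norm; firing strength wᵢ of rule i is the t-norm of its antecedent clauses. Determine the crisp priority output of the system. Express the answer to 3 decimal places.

12.667

R1 (z=21.0): near=0.28, long=0.83, half=0.52; AND[min(a, b)] → w = 0.28
R2 (z=20.0): empty=0.95, ¬short=1−0.25=0.75, mid=0.79; AND[min(a, b)] → w = 0.75
R3 (z=15.0): half=0.52, short=0.25; AND[min(a, b)] → w = 0.25
R4 (z=-21.0): empty=0.95, near=0.28, short=0.25; AND[min(a, b)] → w = 0.25
Weighted average = (0.28·21.0 + 0.75·20.0 + 0.25·15.0 + 0.25·-21.0) / (0.28 + 0.75 + 0.25 + 0.25)
  = 19.3800 / 1.5300 = 12.667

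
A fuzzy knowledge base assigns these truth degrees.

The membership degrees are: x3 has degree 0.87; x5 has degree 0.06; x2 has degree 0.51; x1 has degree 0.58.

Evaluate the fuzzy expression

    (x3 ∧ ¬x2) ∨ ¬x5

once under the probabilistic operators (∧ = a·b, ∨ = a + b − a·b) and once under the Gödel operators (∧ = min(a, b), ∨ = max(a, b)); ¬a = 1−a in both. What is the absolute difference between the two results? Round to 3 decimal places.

Under probabilistic:
  ¬x2 = 1 − 0.5100 = 0.4900
  x3 ∧ ¬x2 = a·b on (0.8700, 0.4900) = 0.4263
  ¬x5 = 1 − 0.0600 = 0.9400
  (x3 ∧ ¬x2) ∨ ¬x5 = a + b − a·b on (0.4263, 0.9400) = 0.9656
  → value = 0.9656
Under Gödel:
  ¬x2 = 1 − 0.51 = 0.49
  x3 ∧ ¬x2 = min(a, b) on (0.87, 0.49) = 0.49
  ¬x5 = 1 − 0.06 = 0.94
  (x3 ∧ ¬x2) ∨ ¬x5 = max(a, b) on (0.49, 0.94) = 0.94
  → value = 0.9400
|0.9656 − 0.9400| = 0.026

0.026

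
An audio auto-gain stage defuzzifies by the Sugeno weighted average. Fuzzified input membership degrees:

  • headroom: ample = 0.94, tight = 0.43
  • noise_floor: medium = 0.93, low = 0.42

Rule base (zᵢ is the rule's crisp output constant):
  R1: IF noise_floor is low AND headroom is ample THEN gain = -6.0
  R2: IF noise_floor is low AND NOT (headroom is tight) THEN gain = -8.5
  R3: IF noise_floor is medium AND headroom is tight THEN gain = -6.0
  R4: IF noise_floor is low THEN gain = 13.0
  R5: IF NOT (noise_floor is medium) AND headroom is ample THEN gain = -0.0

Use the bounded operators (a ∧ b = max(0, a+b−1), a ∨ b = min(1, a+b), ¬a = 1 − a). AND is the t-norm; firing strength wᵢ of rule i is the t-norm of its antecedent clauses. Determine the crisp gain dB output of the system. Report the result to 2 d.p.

0.99

R1 (z=-6.0): low=0.42, ample=0.94; AND[max(0, a+b−1)] → w = 0.36
R2 (z=-8.5): low=0.42, ¬tight=1−0.43=0.57; AND[max(0, a+b−1)] → w = 0.00
R3 (z=-6.0): medium=0.93, tight=0.43; AND[max(0, a+b−1)] → w = 0.36
R4 (z=13.0): low=0.42 → w = 0.42
R5 (z=-0.0): ¬medium=1−0.93=0.07, ample=0.94; AND[max(0, a+b−1)] → w = 0.01
Weighted average = (0.36·-6.0 + 0.00·-8.5 + 0.36·-6.0 + 0.42·13.0 + 0.01·-0.0) / (0.36 + 0.00 + 0.36 + 0.42 + 0.01)
  = 1.1400 / 1.1500 = 0.99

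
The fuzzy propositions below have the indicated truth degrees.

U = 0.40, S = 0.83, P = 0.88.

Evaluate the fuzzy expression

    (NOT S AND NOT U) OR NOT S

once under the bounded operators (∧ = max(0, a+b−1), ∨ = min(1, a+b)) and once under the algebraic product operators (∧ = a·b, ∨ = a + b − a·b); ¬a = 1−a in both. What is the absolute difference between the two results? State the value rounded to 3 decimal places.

Under bounded:
  NOT S = 1 − 0.83 = 0.17
  NOT U = 1 − 0.40 = 0.60
  NOT S AND NOT U = max(0, a+b−1) on (0.17, 0.60) = 0.00
  NOT S = 1 − 0.83 = 0.17
  (NOT S AND NOT U) OR NOT S = min(1, a+b) on (0.00, 0.17) = 0.17
  → value = 0.1700
Under algebraic product:
  NOT S = 1 − 0.8300 = 0.1700
  NOT U = 1 − 0.4000 = 0.6000
  NOT S AND NOT U = a·b on (0.1700, 0.6000) = 0.1020
  NOT S = 1 − 0.8300 = 0.1700
  (NOT S AND NOT U) OR NOT S = a + b − a·b on (0.1020, 0.1700) = 0.2547
  → value = 0.2547
|0.1700 − 0.2547| = 0.085

0.085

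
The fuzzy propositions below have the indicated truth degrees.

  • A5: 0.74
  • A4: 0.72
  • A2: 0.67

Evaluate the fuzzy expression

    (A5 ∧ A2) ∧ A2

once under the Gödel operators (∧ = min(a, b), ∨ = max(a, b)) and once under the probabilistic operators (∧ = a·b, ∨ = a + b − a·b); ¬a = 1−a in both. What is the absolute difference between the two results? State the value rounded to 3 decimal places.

0.338

Under Gödel:
  A5 ∧ A2 = min(a, b) on (0.74, 0.67) = 0.67
  (A5 ∧ A2) ∧ A2 = min(a, b) on (0.67, 0.67) = 0.67
  → value = 0.6700
Under probabilistic:
  A5 ∧ A2 = a·b on (0.7400, 0.6700) = 0.4958
  (A5 ∧ A2) ∧ A2 = a·b on (0.4958, 0.6700) = 0.3322
  → value = 0.3322
|0.6700 − 0.3322| = 0.338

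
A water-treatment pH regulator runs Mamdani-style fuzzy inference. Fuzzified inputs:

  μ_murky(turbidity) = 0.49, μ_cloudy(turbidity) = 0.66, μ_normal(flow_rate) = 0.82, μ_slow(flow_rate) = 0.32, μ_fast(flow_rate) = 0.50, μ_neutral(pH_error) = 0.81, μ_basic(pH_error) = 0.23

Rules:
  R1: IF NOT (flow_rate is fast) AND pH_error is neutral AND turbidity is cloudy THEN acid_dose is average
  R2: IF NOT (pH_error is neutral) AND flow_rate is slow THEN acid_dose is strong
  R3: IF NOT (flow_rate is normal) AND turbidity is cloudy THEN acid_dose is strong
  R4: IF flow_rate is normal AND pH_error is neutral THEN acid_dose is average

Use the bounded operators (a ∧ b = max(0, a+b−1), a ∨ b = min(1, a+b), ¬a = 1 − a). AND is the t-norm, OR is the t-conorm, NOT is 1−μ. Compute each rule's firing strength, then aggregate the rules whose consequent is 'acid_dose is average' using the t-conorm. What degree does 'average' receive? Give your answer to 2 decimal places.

R1: ¬fast=1−0.50=0.50, neutral=0.81, cloudy=0.66; AND[max(0, a+b−1)] → w = 0.00
R2: ¬neutral=1−0.81=0.19, slow=0.32; AND[max(0, a+b−1)] → w = 0.00
R3: ¬normal=1−0.82=0.18, cloudy=0.66; AND[max(0, a+b−1)] → w = 0.00
R4: normal=0.82, neutral=0.81; AND[max(0, a+b−1)] → w = 0.63
Rules with consequent 'average': {R1, R4} → strengths 0.00, 0.63
Aggregate via t-conorm [min(1, a+b)]: 0.63

0.63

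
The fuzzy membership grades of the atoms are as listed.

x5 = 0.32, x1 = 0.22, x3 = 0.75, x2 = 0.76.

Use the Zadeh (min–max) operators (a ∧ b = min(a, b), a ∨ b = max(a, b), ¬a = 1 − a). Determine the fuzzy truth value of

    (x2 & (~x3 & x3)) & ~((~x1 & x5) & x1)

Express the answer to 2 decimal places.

0.25

~x3 = 1 − 0.75 = 0.25
~x3 & x3 = min(a, b) on (0.25, 0.75) = 0.25
x2 & (~x3 & x3) = min(a, b) on (0.76, 0.25) = 0.25
~x1 = 1 − 0.22 = 0.78
~x1 & x5 = min(a, b) on (0.78, 0.32) = 0.32
(~x1 & x5) & x1 = min(a, b) on (0.32, 0.22) = 0.22
~((~x1 & x5) & x1) = 1 − 0.22 = 0.78
(x2 & (~x3 & x3)) & ~((~x1 & x5) & x1) = min(a, b) on (0.25, 0.78) = 0.25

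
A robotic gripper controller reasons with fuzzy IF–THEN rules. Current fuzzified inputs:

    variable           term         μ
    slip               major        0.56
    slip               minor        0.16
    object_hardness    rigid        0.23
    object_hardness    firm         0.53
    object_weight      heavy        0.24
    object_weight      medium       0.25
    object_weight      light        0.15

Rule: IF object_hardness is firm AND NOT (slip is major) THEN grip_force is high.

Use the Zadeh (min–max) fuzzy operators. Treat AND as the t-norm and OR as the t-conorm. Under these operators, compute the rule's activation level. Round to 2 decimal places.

0.44

firing strength: firm=0.53, ¬major=1−0.56=0.44; AND[min(a, b)] → w = 0.44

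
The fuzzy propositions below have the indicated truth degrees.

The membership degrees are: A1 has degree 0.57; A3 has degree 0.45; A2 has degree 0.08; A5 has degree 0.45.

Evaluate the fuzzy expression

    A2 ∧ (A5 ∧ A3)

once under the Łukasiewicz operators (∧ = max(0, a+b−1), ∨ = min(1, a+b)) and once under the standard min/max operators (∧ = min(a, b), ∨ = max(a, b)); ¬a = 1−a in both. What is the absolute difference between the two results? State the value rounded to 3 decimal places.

Under Łukasiewicz:
  A5 ∧ A3 = max(0, a+b−1) on (0.45, 0.45) = 0.00
  A2 ∧ (A5 ∧ A3) = max(0, a+b−1) on (0.08, 0.00) = 0.00
  → value = 0.0000
Under standard min/max:
  A5 ∧ A3 = min(a, b) on (0.45, 0.45) = 0.45
  A2 ∧ (A5 ∧ A3) = min(a, b) on (0.08, 0.45) = 0.08
  → value = 0.0800
|0.0000 − 0.0800| = 0.080

0.080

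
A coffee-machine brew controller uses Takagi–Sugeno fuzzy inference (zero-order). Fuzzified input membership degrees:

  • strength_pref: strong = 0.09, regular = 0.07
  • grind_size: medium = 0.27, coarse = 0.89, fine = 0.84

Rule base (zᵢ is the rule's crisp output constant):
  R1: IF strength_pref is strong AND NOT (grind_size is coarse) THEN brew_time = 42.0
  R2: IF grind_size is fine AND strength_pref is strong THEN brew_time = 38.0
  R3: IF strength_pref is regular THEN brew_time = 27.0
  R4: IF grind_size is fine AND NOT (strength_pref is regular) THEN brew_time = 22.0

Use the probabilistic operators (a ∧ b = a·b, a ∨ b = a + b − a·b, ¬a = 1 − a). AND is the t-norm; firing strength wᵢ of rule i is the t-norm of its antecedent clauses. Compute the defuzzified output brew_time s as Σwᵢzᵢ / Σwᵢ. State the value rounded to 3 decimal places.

23.876

R1 (z=42.0): strong=0.09, ¬coarse=1−0.89=0.11; AND[a·b] → w = 0.0099
R2 (z=38.0): fine=0.84, strong=0.09; AND[a·b] → w = 0.0756
R3 (z=27.0): regular=0.07 → w = 0.0700
R4 (z=22.0): fine=0.84, ¬regular=1−0.07=0.93; AND[a·b] → w = 0.7812
Weighted average = (0.0099·42.0 + 0.0756·38.0 + 0.0700·27.0 + 0.7812·22.0) / (0.0099 + 0.0756 + 0.0700 + 0.7812)
  = 22.3650 / 0.9367 = 23.876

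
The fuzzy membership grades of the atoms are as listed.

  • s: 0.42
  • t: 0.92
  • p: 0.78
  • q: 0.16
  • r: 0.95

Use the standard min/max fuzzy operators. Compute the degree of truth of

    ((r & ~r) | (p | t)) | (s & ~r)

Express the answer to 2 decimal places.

~r = 1 − 0.95 = 0.05
r & ~r = min(a, b) on (0.95, 0.05) = 0.05
p | t = max(a, b) on (0.78, 0.92) = 0.92
(r & ~r) | (p | t) = max(a, b) on (0.05, 0.92) = 0.92
~r = 1 − 0.95 = 0.05
s & ~r = min(a, b) on (0.42, 0.05) = 0.05
((r & ~r) | (p | t)) | (s & ~r) = max(a, b) on (0.92, 0.05) = 0.92

0.92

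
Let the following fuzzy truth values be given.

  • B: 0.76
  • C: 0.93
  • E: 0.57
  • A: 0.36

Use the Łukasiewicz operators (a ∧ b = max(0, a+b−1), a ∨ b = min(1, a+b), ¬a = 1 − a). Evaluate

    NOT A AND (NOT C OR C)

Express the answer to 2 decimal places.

NOT A = 1 − 0.36 = 0.64
NOT C = 1 − 0.93 = 0.07
NOT C OR C = min(1, a+b) on (0.07, 0.93) = 1.00
NOT A AND (NOT C OR C) = max(0, a+b−1) on (0.64, 1.00) = 0.64

0.64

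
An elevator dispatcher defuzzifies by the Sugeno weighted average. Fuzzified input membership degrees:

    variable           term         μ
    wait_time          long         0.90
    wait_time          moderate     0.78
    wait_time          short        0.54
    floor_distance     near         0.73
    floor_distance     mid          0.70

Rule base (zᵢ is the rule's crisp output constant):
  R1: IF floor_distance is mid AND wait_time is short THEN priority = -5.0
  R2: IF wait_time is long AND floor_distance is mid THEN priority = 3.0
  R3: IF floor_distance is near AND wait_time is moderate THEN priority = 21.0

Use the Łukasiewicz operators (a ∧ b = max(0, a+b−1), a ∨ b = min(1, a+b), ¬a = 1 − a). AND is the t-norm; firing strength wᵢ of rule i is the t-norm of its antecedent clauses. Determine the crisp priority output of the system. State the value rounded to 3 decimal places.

R1 (z=-5.0): mid=0.70, short=0.54; AND[max(0, a+b−1)] → w = 0.24
R2 (z=3.0): long=0.90, mid=0.70; AND[max(0, a+b−1)] → w = 0.60
R3 (z=21.0): near=0.73, moderate=0.78; AND[max(0, a+b−1)] → w = 0.51
Weighted average = (0.24·-5.0 + 0.60·3.0 + 0.51·21.0) / (0.24 + 0.60 + 0.51)
  = 11.3100 / 1.3500 = 8.378

8.378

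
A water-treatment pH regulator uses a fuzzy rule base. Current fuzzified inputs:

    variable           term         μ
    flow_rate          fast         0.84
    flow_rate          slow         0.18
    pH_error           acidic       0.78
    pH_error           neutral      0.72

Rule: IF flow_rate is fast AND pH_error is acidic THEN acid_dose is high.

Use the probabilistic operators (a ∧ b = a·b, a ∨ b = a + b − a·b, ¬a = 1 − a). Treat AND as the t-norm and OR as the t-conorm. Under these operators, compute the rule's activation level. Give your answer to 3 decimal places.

firing strength: fast=0.84, acidic=0.78; AND[a·b] → w = 0.6552

0.655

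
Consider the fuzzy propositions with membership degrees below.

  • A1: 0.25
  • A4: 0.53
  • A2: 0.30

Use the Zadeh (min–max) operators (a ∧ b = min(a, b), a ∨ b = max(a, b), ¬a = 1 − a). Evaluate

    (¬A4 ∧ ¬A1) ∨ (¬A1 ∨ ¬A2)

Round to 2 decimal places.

¬A4 = 1 − 0.53 = 0.47
¬A1 = 1 − 0.25 = 0.75
¬A4 ∧ ¬A1 = min(a, b) on (0.47, 0.75) = 0.47
¬A1 = 1 − 0.25 = 0.75
¬A2 = 1 − 0.30 = 0.70
¬A1 ∨ ¬A2 = max(a, b) on (0.75, 0.70) = 0.75
(¬A4 ∧ ¬A1) ∨ (¬A1 ∨ ¬A2) = max(a, b) on (0.47, 0.75) = 0.75

0.75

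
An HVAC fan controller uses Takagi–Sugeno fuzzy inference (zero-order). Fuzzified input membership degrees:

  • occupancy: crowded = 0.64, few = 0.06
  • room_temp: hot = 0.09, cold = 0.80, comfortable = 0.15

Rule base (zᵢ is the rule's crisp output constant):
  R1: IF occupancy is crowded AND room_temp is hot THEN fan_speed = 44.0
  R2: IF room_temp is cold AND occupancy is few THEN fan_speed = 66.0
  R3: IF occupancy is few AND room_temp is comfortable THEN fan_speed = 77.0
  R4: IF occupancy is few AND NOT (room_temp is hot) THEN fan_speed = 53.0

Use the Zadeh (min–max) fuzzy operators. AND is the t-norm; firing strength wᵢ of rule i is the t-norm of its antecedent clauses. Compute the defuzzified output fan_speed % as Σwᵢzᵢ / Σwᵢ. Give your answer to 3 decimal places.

R1 (z=44.0): crowded=0.64, hot=0.09; AND[min(a, b)] → w = 0.09
R2 (z=66.0): cold=0.80, few=0.06; AND[min(a, b)] → w = 0.06
R3 (z=77.0): few=0.06, comfortable=0.15; AND[min(a, b)] → w = 0.06
R4 (z=53.0): few=0.06, ¬hot=1−0.09=0.91; AND[min(a, b)] → w = 0.06
Weighted average = (0.09·44.0 + 0.06·66.0 + 0.06·77.0 + 0.06·53.0) / (0.09 + 0.06 + 0.06 + 0.06)
  = 15.7200 / 0.2700 = 58.222

58.222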